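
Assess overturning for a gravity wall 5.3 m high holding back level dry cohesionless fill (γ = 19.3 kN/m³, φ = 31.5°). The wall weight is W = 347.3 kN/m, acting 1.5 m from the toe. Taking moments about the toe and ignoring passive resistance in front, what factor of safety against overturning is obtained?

K_a = tan²(45° − 31.5°/2) = 0.3136.
P_a = ½K_aγH² = 0.5×0.3136×19.3×5.3² = 85.02 kN/m, acting at H/3 = 1.767 m above the base.
Overturning moment M_o = P_a × H/3 = 85.02 × 1.767 = 150.2.
Resisting moment M_r = W × 1.5 = 347.3 × 1.5 = 521.0.
FS_overturning = M_r/M_o = 521.0/150.2 = 3.469.

3.47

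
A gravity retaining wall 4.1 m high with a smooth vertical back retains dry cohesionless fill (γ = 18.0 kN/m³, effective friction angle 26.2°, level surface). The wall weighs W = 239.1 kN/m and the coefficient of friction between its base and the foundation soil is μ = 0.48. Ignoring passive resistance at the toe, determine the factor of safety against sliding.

1.96

K_a = tan²(45° − 26.2°/2) = 0.3874.
P_a = ½K_aγH² = 0.5×0.3874×18.0×4.1² = 58.62 kN/m, acting at H/3 = 1.367 m above the base.
FS_sliding = μW / P_a = 0.48×239.1 / 58.62 = 1.958.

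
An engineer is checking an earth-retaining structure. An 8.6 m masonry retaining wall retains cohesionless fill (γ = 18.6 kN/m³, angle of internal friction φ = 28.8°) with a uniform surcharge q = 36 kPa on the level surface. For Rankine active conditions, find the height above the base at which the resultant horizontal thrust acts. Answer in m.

3.31 m

K_a = 0.3498.
Triangular part P₁ = ½K_aγH² = 240.6 at H/3 = 2.867 m; rectangular part P₂ = K_a q H = 108.3 at H/2 = 4.300 m.
ȳ = (P₁·2.867 + P₂·4.300)/(P₁+P₂) = 3.312 m.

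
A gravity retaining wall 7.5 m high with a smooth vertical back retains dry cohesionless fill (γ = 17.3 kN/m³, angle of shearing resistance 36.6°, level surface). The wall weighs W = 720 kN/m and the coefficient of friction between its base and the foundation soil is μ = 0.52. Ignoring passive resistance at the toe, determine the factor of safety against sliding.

3.04

K_a = tan²(45° − 36.6°/2) = 0.2530.
P_a = ½K_aγH² = 0.5×0.2530×17.3×7.5² = 123.1 kN/m, acting at H/3 = 2.500 m above the base.
FS_sliding = μW / P_a = 0.52×720 / 123.1 = 3.042.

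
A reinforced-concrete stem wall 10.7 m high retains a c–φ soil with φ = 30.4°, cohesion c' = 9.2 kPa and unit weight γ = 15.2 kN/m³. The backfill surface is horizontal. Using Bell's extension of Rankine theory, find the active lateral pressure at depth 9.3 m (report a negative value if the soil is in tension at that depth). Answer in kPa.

35.8 kPa

K_a = (1 − sin φ)/(1 + sin φ) = 0.3280.
σ_a = K_a γ z − 2c√K_a = 0.3280×15.2×9.3 − 2×9.2×0.5727 = 35.83 kPa.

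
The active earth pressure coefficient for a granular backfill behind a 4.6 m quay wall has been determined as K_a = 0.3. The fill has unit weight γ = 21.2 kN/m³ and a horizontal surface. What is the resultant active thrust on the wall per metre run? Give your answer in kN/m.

P = ½ K_a γ H² = 0.5 × 0.3 × 21.2 × 4.6² = 67.29 kN/m.

67.3 kN/m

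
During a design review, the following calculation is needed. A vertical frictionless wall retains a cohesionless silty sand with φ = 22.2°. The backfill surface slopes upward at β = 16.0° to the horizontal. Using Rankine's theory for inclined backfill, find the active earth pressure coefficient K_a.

K_a = cos β · (cos β − √(cos²β − cos²φ)) / (cos β + √(cos²β − cos²φ)).
cos β = 0.9613, cos φ = 0.9259, √(cos²β − cos²φ) = 0.2584.
K_a = 0.9613 × (0.9613 − 0.2584)/(0.9613 + 0.2584) = 0.5539.

0.554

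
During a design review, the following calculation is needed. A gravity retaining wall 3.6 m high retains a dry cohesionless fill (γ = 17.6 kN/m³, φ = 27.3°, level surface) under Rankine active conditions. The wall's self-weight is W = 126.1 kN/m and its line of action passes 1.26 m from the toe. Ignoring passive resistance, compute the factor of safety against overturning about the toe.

K_a = tan²(45° − 27.3°/2) = 0.3711.
P_a = ½K_aγH² = 0.5×0.3711×17.6×3.6² = 42.33 kN/m, acting at H/3 = 1.200 m above the base.
Overturning moment M_o = P_a × H/3 = 42.33 × 1.200 = 50.79.
Resisting moment M_r = W × 1.26 = 126.1 × 1.26 = 158.9.
FS_overturning = M_r/M_o = 158.9/50.79 = 3.128.

3.13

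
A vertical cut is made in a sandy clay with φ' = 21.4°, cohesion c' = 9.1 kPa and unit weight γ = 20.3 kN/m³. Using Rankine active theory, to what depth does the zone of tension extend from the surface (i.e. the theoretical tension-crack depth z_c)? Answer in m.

1.31 m

K_a = tan²(45° − 21.4°/2) = 0.4653; √K_a = 0.6822.
The active pressure is zero where K_a γ z = 2c√K_a, so z_c = 2c/(γ√K_a) = 2×9.1/(20.3×0.6822) = 1.314 m.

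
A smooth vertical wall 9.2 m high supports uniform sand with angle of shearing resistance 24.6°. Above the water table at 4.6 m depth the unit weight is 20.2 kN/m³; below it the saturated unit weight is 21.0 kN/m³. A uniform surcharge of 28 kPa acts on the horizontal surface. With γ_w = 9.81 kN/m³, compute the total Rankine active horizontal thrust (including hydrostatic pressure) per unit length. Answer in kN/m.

523 kN/m

K_a = tan²(45° − φ/2) = 0.4121.
γ' = 21.0 − 9.81 = 11.19 kN/m³. h₂ = H − d_w = 4.6 m.
σ'_h: at surface K_a·q = 11.54; at WT K_a(q+γd_w) = 49.84; at base K_a(q+γd_w+γ'h₂) = 71.05 kPa.
P₁ = ½(11.54+49.84)×4.6 = 141.2; P₂ = ½(49.84+71.05)×4.6 = 278.0; P_w = ½γ_w h₂² = 103.8.
Total = 141.2+278.0+103.8 = 523.0 kN/m.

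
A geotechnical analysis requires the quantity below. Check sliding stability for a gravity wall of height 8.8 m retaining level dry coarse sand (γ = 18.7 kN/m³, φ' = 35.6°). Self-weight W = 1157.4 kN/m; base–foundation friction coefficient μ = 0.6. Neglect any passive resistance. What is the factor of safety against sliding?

K_a = tan²(45° − 35.6°/2) = 0.2641.
P_a = ½K_aγH² = 0.5×0.2641×18.7×8.8² = 191.2 kN/m, acting at H/3 = 2.933 m above the base.
FS_sliding = μW / P_a = 0.6×1157.4 / 191.2 = 3.631.

3.63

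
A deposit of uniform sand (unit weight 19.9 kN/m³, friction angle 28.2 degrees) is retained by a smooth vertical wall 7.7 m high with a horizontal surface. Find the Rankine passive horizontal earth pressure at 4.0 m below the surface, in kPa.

K_p = (1 + sin φ)/(1 − sin φ) = 2.792.
σ_h = K_p γ z = 2.792 × 19.9 × 4.0 = 222.2 kPa.

222 kPa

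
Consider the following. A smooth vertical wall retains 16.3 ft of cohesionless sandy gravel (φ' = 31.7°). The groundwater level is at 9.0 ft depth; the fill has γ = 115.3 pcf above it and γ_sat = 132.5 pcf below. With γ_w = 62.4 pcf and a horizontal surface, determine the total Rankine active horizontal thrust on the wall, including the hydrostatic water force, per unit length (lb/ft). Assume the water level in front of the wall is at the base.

6050 lb/ft

K_a = tan²(45° − φ/2) = 0.3111.
γ' = 132.5 − 62.4 = 70.10 pcf. Depth below WT = 7.3 ft.
σ'_h at WT = K_a γ d_w = 322.8 psf; at base = 322.8 + K_a γ' × 7.3 = 482.0 psf.
P₁ (0–9.0 ft) = ½×322.8×9.0 = 1453. P₂ (9.0–16.3 ft) = ½(322.8+482.0)×7.3 = 2937.
P_w = ½ γ_w h₂² = 0.5×62.4×7.3² = 1663. Total = 1453+2937+1663 = 6053 lb/ft.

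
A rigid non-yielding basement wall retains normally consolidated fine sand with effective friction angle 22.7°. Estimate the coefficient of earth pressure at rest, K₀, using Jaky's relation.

0.614

K₀ = 1 − sin φ' = 1 − sin 22.7° = 0.6141.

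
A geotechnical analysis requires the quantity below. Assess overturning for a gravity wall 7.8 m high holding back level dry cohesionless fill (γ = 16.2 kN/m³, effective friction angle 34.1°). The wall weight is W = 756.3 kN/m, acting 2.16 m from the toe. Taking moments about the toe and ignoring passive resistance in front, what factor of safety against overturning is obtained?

K_a = tan²(45° − 34.1°/2) = 0.2815.
P_a = ½K_aγH² = 0.5×0.2815×16.2×7.8² = 138.7 kN/m, acting at H/3 = 2.600 m above the base.
Overturning moment M_o = P_a × H/3 = 138.7 × 2.600 = 360.7.
Resisting moment M_r = W × 2.16 = 756.3 × 2.16 = 1634.
FS_overturning = M_r/M_o = 1634/360.7 = 4.529.

4.53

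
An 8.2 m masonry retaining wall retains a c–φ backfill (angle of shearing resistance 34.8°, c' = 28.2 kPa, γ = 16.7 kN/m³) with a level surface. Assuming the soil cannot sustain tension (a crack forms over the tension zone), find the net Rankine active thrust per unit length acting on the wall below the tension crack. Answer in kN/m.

6.91 kN/m

K_a = 0.2733; √K_a = 0.5228.
Tension-crack depth z_c = 2c/(γ√K_a) = 2×28.2/(16.7×0.5228) = 6.460 m.
σ_a at base = K_a γ H − 2c√K_a = 0.2733×16.7×8.2 − 2×28.2×0.5228 = 7.941 kPa.
P_a = ½ × 7.941 × (H − z_c) = 0.5×7.941×1.740 = 6.909 kN/m.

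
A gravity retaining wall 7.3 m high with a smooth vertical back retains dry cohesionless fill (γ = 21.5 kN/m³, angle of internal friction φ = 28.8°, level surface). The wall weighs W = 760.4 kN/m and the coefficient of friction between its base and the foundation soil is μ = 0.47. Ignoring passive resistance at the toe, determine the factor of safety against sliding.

K_a = tan²(45° − 28.8°/2) = 0.3498.
P_a = ½K_aγH² = 0.5×0.3498×21.5×7.3² = 200.4 kN/m, acting at H/3 = 2.433 m above the base.
FS_sliding = μW / P_a = 0.47×760.4 / 200.4 = 1.784.

1.78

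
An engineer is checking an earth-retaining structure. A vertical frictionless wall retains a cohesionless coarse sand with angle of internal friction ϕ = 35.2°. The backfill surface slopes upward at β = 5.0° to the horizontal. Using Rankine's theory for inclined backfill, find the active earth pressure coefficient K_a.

K_a = cos β · (cos β − √(cos²β − cos²φ)) / (cos β + √(cos²β − cos²φ)).
cos β = 0.9962, cos φ = 0.8171, √(cos²β − cos²φ) = 0.5698.
K_a = 0.9962 × (0.9962 − 0.5698)/(0.9962 + 0.5698) = 0.2712.

0.271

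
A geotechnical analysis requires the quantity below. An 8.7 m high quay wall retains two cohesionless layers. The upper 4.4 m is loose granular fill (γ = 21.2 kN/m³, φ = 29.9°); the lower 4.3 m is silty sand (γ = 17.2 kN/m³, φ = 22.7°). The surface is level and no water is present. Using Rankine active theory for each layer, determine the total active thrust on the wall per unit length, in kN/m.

317 kN/m

K_a1 = tan²(45°−29.9°/2) = 0.3347; K_a2 = tan²(45°−22.7°/2) = 0.4431.
Layer 1: σ at base = K_a1 γ₁ h₁ = 31.22 kPa; P₁ = ½×31.22×4.4 = 68.68.
Layer 2: σ_v at top = γ₁h₁ = 93.28; σ_h top = K_a2×93.28 = 41.33; σ_h base = K_a2×(93.28+17.2×4.3) = 74.10.
P₂ = ½(41.33+74.10)×4.3 = 248.2. Total P_a = 68.68+248.2 = 316.9 kN/m.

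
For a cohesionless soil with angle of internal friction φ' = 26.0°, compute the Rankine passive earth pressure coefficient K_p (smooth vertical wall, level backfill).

K_p = (1 + sin φ)/(1 − sin φ) = tan²(45° + 26.0°/2) = 2.561.

2.56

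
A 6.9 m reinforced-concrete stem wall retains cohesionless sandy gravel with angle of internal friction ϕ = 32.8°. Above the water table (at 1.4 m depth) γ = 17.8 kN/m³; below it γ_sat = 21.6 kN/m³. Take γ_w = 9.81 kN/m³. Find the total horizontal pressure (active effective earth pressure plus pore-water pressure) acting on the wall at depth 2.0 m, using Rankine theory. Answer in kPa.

15.4 kPa

K_a = (1 − sin φ)/(1 + sin φ) = 0.2973.
γ' = 21.6 − 9.81 = 11.79 kN/m³.
Effective vertical stress at 2.0 m: σ'_v = 17.8×1.4 + 11.79×0.600 = 31.99 kPa.
σ'_h = K_a σ'_v = 0.2973 × 31.99 = 9.511 kPa; u = γ_w × 0.600 = 5.886 kPa.
Total σ_h = 9.511 + 5.886 = 15.40 kPa.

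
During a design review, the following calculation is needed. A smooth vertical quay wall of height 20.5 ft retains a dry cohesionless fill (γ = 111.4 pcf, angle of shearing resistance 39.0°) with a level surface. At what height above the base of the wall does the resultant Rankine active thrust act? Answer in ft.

K_a = 0.2275.
The pressure distribution is triangular, so the resultant acts at H/3 above the base = 20.5/3 = 6.833 ft.

6.83 ft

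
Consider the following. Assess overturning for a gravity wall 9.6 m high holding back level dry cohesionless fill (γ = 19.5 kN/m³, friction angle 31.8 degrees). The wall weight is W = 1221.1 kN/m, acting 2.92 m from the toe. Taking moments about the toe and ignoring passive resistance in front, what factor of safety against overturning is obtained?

K_a = tan²(45° − 31.8°/2) = 0.3098.
P_a = ½K_aγH² = 0.5×0.3098×19.5×9.6² = 278.4 kN/m, acting at H/3 = 3.200 m above the base.
Overturning moment M_o = P_a × H/3 = 278.4 × 3.200 = 890.8.
Resisting moment M_r = W × 2.92 = 1221.1 × 2.92 = 3566.
FS_overturning = M_r/M_o = 3566/890.8 = 4.003.

4.00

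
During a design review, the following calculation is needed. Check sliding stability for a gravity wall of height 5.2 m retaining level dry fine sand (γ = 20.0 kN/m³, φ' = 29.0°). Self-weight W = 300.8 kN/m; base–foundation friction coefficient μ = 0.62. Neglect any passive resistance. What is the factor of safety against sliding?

K_a = tan²(45° − 29.0°/2) = 0.3470.
P_a = ½K_aγH² = 0.5×0.3470×20.0×5.2² = 93.82 kN/m, acting at H/3 = 1.733 m above the base.
FS_sliding = μW / P_a = 0.62×300.8 / 93.82 = 1.988.

1.99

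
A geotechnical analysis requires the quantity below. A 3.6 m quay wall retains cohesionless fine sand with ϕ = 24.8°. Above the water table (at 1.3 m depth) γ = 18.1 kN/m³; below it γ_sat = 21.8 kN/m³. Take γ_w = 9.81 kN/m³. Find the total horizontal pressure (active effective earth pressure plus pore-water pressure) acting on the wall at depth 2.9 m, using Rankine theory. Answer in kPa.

33.2 kPa

K_a = (1 − sin φ)/(1 + sin φ) = 0.4090.
γ' = 21.8 − 9.81 = 11.99 kN/m³.
Effective vertical stress at 2.9 m: σ'_v = 18.1×1.3 + 11.99×1.60 = 42.71 kPa.
σ'_h = K_a σ'_v = 0.4090 × 42.71 = 17.47 kPa; u = γ_w × 1.60 = 15.70 kPa.
Total σ_h = 17.47 + 15.70 = 33.17 kPa.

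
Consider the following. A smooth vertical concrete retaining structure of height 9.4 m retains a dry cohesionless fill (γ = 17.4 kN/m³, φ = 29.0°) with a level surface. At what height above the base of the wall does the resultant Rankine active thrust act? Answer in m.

3.13 m

K_a = 0.3470.
The pressure distribution is triangular, so the resultant acts at H/3 above the base = 9.4/3 = 3.133 m.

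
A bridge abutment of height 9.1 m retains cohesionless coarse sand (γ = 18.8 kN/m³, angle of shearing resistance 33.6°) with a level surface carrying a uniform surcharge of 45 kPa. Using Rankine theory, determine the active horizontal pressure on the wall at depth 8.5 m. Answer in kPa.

K_a = (1 − sin φ)/(1 + sin φ) = 0.2875.
σ_v = γz + q = 18.8 × 8.5 + 45 = 204.8 kPa.
σ_h = K_a σ_v = 0.2875 × 204.8 = 58.88 kPa.

58.9 kPa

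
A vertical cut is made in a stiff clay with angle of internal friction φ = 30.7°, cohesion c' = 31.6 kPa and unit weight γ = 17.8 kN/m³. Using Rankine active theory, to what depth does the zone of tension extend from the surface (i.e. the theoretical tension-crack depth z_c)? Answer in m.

K_a = tan²(45° − 30.7°/2) = 0.3240; √K_a = 0.5692.
The active pressure is zero where K_a γ z = 2c√K_a, so z_c = 2c/(γ√K_a) = 2×31.6/(17.8×0.5692) = 6.237 m.

6.24 m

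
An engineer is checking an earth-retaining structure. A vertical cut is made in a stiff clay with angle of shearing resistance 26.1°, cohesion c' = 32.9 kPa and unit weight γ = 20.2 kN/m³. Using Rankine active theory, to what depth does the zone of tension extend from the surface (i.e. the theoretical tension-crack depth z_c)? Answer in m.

5.22 m

K_a = tan²(45° − 26.1°/2) = 0.3889; √K_a = 0.6237.
The active pressure is zero where K_a γ z = 2c√K_a, so z_c = 2c/(γ√K_a) = 2×32.9/(20.2×0.6237) = 5.223 m.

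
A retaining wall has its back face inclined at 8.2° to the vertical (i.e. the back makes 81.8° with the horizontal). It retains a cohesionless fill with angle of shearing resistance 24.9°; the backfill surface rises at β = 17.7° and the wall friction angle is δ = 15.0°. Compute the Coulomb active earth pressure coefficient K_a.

0.605

K_a = sin²(α+φ) / [sin²α · sin(α−δ) · (1 + √{sin(φ+δ)sin(φ−β) / (sin(α−δ)sin(α+β))})²].
With α = 81.8°, φ = 24.9°, δ = 15.0°, β = 17.7°: K_a = 0.6049.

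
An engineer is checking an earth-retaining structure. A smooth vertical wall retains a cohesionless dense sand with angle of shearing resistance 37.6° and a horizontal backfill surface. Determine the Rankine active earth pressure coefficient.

0.242

K_a = tan²(45° − φ/2) = tan²(26.20°) = 0.2421.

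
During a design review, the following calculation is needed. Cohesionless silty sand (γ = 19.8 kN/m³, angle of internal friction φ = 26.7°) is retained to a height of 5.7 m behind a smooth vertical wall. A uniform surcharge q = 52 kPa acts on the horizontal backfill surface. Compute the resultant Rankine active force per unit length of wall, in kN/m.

235 kN/m

K_a = tan²(45° − φ/2) = 0.3800.
Soil triangle: ½ K_a γ H² = 0.5×0.3800×19.8×5.7² = 122.2 kN/m.
Surcharge rectangle: K_a q H = 0.3800×52×5.7 = 112.6 kN/m.
Total = 122.2 + 112.6 = 234.8 kN/m.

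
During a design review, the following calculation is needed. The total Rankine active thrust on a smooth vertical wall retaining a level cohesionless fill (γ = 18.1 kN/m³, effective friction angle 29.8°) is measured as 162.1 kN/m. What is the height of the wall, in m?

7.30 m

K_a = 0.3360. P_a = ½ K_a γ H² ⇒ H = √(2P_a/(K_a γ)).
H = √(2×162.1/(0.3360×18.1)) = 7.301 m.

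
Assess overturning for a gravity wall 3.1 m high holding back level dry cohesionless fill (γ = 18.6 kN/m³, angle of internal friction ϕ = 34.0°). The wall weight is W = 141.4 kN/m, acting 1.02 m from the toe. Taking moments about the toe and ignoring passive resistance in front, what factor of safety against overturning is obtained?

5.52

K_a = tan²(45° − 34.0°/2) = 0.2827.
P_a = ½K_aγH² = 0.5×0.2827×18.6×3.1² = 25.27 kN/m, acting at H/3 = 1.033 m above the base.
Overturning moment M_o = P_a × H/3 = 25.27 × 1.033 = 26.11.
Resisting moment M_r = W × 1.02 = 141.4 × 1.02 = 144.2.
FS_overturning = M_r/M_o = 144.2/26.11 = 5.524.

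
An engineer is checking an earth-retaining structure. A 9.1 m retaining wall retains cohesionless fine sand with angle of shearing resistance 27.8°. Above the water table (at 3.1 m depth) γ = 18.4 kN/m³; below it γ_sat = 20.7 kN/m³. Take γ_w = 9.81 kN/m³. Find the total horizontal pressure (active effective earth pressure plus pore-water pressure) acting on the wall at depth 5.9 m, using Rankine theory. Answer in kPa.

K_a = (1 − sin φ)/(1 + sin φ) = 0.3639.
γ' = 20.7 − 9.81 = 10.89 kN/m³.
Effective vertical stress at 5.9 m: σ'_v = 18.4×3.1 + 10.89×2.80 = 87.53 kPa.
σ'_h = K_a σ'_v = 0.3639 × 87.53 = 31.85 kPa; u = γ_w × 2.80 = 27.47 kPa.
Total σ_h = 31.85 + 27.47 = 59.32 kPa.

59.3 kPa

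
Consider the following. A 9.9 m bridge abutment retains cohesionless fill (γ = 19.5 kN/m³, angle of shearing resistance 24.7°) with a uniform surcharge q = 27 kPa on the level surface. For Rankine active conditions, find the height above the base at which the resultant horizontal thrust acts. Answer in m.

K_a = 0.4106.
Triangular part P₁ = ½K_aγH² = 392.3 at H/3 = 3.300 m; rectangular part P₂ = K_a q H = 109.7 at H/2 = 4.950 m.
ȳ = (P₁·3.300 + P₂·4.950)/(P₁+P₂) = 3.661 m.

3.66 m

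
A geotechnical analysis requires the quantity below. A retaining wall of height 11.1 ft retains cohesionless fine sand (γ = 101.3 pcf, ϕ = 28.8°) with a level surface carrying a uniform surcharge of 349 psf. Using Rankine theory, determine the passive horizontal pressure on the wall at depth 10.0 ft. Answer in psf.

K_p = (1 + sin φ)/(1 − sin φ) = 2.859.
σ_v = γz + q = 101.3 × 10.0 + 349 = 1362 psf.
σ_h = K_p σ_v = 2.859 × 1362 = 3894 psf.

3890 psf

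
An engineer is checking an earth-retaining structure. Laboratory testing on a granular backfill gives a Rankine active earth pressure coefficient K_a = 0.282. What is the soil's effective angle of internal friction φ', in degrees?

34.1°

K_a = tan²(45° − φ/2) ⇒ 45° − φ/2 = arctan(√0.282) = 27.97°.
φ = 2(45° − 27.97°) = 34.06°.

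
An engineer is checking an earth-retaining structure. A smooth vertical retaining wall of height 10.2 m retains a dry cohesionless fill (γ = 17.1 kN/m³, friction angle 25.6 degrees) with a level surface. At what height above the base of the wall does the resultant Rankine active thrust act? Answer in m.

3.40 m

K_a = 0.3966.
The pressure distribution is triangular, so the resultant acts at H/3 above the base = 10.2/3 = 3.400 m.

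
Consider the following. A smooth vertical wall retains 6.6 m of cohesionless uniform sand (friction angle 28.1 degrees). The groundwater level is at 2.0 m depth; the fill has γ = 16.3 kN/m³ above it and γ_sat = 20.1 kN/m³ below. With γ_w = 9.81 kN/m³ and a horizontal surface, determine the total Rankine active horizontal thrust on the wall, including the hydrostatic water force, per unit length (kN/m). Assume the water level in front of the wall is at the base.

209 kN/m

K_a = tan²(45° − φ/2) = 0.3596.
γ' = 20.1 − 9.81 = 10.29 kN/m³. Depth below WT = 4.6 m.
σ'_h at WT = K_a γ d_w = 11.72 kPa; at base = 11.72 + K_a γ' × 4.6 = 28.74 kPa.
P₁ (0–2.0 m) = ½×11.72×2.0 = 11.72. P₂ (2.0–6.6 m) = ½(11.72+28.74)×4.6 = 93.08.
P_w = ½ γ_w h₂² = 0.5×9.81×4.6² = 103.8. Total = 11.72+93.08+103.8 = 208.6 kN/m.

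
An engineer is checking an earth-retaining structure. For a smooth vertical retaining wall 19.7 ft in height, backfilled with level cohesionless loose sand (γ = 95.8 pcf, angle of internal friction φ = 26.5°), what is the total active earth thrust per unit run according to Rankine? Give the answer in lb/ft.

7120 lb/ft

K_a = tan²(45° − φ/2) = 0.3829.
P_a = ½ K_a γ H² = 0.5 × 0.3829 × 95.8 × 19.7² = 7119 lb/ft.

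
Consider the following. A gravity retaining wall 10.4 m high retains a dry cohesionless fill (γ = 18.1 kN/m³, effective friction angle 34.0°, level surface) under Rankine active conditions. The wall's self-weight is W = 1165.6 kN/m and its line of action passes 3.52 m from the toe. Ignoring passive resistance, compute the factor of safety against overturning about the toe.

4.28

K_a = tan²(45° − 34.0°/2) = 0.2827.
P_a = ½K_aγH² = 0.5×0.2827×18.1×10.4² = 276.7 kN/m, acting at H/3 = 3.467 m above the base.
Overturning moment M_o = P_a × H/3 = 276.7 × 3.467 = 959.3.
Resisting moment M_r = W × 3.52 = 1165.6 × 3.52 = 4103.
FS_overturning = M_r/M_o = 4103/959.3 = 4.277.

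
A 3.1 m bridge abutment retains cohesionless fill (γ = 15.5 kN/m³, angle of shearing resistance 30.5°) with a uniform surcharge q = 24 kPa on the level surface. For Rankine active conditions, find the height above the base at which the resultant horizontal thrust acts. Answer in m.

1.29 m

K_a = 0.3267.
Triangular part P₁ = ½K_aγH² = 24.33 at H/3 = 1.033 m; rectangular part P₂ = K_a q H = 24.30 at H/2 = 1.550 m.
ȳ = (P₁·1.033 + P₂·1.550)/(P₁+P₂) = 1.292 m.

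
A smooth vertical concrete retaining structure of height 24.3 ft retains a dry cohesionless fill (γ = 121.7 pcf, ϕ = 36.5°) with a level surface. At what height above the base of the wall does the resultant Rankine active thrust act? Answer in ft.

8.10 ft

K_a = 0.2541.
The pressure distribution is triangular, so the resultant acts at H/3 above the base = 24.3/3 = 8.100 ft.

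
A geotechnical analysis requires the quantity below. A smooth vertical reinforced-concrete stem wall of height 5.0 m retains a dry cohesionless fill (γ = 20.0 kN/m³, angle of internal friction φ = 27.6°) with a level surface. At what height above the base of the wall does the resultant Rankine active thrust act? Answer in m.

1.67 m

K_a = 0.3668.
The pressure distribution is triangular, so the resultant acts at H/3 above the base = 5.0/3 = 1.667 m.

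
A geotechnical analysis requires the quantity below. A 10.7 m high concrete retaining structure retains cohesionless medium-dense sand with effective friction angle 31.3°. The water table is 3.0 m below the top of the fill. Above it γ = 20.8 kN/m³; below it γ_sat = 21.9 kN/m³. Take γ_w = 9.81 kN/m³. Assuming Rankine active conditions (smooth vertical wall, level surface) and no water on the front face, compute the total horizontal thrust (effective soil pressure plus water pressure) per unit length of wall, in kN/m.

586 kN/m

K_a = tan²(45° − φ/2) = 0.3162.
γ' = 21.9 − 9.81 = 12.09 kN/m³. Depth below WT = 7.7 m.
σ'_h at WT = K_a γ d_w = 19.73 kPa; at base = 19.73 + K_a γ' × 7.7 = 49.17 kPa.
P₁ (0–3.0 m) = ½×19.73×3.0 = 29.60. P₂ (3.0–10.7 m) = ½(19.73+49.17)×7.7 = 265.3.
P_w = ½ γ_w h₂² = 0.5×9.81×7.7² = 290.8. Total = 29.60+265.3+290.8 = 585.7 kN/m.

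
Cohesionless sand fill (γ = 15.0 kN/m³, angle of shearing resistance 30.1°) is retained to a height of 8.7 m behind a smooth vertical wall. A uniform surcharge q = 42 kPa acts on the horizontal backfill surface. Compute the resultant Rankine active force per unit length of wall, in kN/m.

K_a = tan²(45° − φ/2) = 0.3320.
Soil triangle: ½ K_a γ H² = 0.5×0.3320×15.0×8.7² = 188.5 kN/m.
Surcharge rectangle: K_a q H = 0.3320×42×8.7 = 121.3 kN/m.
Total = 188.5 + 121.3 = 309.8 kN/m.

310 kN/m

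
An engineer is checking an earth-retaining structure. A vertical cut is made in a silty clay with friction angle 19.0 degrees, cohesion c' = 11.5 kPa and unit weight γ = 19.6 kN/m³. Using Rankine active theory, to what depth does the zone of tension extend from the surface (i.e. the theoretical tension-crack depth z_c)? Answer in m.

1.65 m

K_a = tan²(45° − 19.0°/2) = 0.5088; √K_a = 0.7133.
The active pressure is zero where K_a γ z = 2c√K_a, so z_c = 2c/(γ√K_a) = 2×11.5/(19.6×0.7133) = 1.645 m.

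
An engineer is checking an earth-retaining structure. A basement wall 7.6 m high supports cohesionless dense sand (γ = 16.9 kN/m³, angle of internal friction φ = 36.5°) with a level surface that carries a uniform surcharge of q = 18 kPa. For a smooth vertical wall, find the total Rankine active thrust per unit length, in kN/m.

159 kN/m

K_a = tan²(45° − φ/2) = 0.2541.
Soil triangle: ½ K_a γ H² = 0.5×0.2541×16.9×7.6² = 124.0 kN/m.
Surcharge rectangle: K_a q H = 0.2541×18×7.6 = 34.76 kN/m.
Total = 124.0 + 34.76 = 158.8 kN/m.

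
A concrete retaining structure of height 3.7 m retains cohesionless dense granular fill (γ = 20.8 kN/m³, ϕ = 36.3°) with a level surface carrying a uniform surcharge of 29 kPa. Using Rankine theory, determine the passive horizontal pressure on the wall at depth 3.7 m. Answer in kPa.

K_p = (1 + sin φ)/(1 − sin φ) = 3.902.
σ_v = γz + q = 20.8 × 3.7 + 29 = 106.0 kPa.
σ_h = K_p σ_v = 3.902 × 106.0 = 413.5 kPa.

413 kPa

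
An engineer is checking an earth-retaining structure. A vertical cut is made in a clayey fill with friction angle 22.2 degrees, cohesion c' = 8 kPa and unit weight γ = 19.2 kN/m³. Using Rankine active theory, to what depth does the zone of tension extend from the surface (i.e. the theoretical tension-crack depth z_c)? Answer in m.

1.24 m

K_a = tan²(45° − 22.2°/2) = 0.4515; √K_a = 0.6720.
The active pressure is zero where K_a γ z = 2c√K_a, so z_c = 2c/(γ√K_a) = 2×8/(19.2×0.6720) = 1.240 m.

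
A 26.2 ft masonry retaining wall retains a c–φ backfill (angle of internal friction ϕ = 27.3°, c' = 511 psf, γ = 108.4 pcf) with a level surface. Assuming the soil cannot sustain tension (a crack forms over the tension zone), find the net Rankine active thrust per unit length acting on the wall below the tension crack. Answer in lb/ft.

2310 lb/ft

K_a = 0.3711; √K_a = 0.6092.
Tension-crack depth z_c = 2c/(γ√K_a) = 2×511/(108.4×0.6092) = 15.48 ft.
σ_a at base = K_a γ H − 2c√K_a = 0.3711×108.4×26.2 − 2×511×0.6092 = 431.4 psf.
P_a = ½ × 431.4 × (H − z_c) = 0.5×431.4×10.72 = 2313 lb/ft.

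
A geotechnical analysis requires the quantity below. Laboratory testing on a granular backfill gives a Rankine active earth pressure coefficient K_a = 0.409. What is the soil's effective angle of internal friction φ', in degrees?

K_a = tan²(45° − φ/2) ⇒ 45° − φ/2 = arctan(√0.409) = 32.60°.
φ = 2(45° − 32.60°) = 24.80°.

24.8°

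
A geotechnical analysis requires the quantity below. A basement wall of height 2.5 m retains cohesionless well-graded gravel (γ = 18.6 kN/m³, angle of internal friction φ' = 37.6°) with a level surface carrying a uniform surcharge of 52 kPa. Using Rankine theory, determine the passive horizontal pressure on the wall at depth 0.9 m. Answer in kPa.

K_p = (1 + sin φ)/(1 − sin φ) = 4.130.
σ_v = γz + q = 18.6 × 0.9 + 52 = 68.74 kPa.
σ_h = K_p σ_v = 4.130 × 68.74 = 283.9 kPa.

284 kPa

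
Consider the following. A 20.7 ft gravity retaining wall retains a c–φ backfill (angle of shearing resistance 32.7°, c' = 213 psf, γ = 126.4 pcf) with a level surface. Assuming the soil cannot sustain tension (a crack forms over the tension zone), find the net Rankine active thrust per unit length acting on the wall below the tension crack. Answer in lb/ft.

K_a = 0.2985; √K_a = 0.5464.
Tension-crack depth z_c = 2c/(γ√K_a) = 2×213/(126.4×0.5464) = 6.169 ft.
σ_a at base = K_a γ H − 2c√K_a = 0.2985×126.4×20.7 − 2×213×0.5464 = 548.3 psf.
P_a = ½ × 548.3 × (H − z_c) = 0.5×548.3×14.53 = 3984 lb/ft.

3980 lb/ft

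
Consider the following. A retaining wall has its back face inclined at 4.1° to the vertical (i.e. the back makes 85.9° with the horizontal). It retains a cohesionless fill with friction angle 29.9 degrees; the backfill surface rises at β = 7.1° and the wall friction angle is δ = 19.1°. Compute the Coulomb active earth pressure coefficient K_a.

K_a = sin²(α+φ) / [sin²α · sin(α−δ) · (1 + √{sin(φ+δ)sin(φ−β) / (sin(α−δ)sin(α+β))})²].
With α = 85.9°, φ = 29.9°, δ = 19.1°, β = 7.1°: K_a = 0.3622.

0.362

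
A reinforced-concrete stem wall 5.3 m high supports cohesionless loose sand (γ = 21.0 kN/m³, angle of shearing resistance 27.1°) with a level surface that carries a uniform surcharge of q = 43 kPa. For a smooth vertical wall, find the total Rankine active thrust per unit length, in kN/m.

K_a = tan²(45° − φ/2) = 0.3741.
Soil triangle: ½ K_a γ H² = 0.5×0.3741×21.0×5.3² = 110.3 kN/m.
Surcharge rectangle: K_a q H = 0.3741×43×5.3 = 85.25 kN/m.
Total = 110.3 + 85.25 = 195.6 kN/m.

196 kN/m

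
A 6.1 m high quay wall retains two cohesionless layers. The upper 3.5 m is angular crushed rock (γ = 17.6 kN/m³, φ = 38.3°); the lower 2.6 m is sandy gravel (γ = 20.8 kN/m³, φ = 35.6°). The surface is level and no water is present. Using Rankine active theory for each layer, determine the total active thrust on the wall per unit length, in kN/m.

K_a1 = tan²(45°−38.3°/2) = 0.2347; K_a2 = tan²(45°−35.6°/2) = 0.2641.
Layer 1: σ at base = K_a1 γ₁ h₁ = 14.46 kPa; P₁ = ½×14.46×3.5 = 25.30.
Layer 2: σ_v at top = γ₁h₁ = 61.60; σ_h top = K_a2×61.60 = 16.27; σ_h base = K_a2×(61.60+20.8×2.6) = 30.55.
P₂ = ½(16.27+30.55)×2.6 = 60.87. Total P_a = 25.30+60.87 = 86.18 kN/m.

86.2 kN/m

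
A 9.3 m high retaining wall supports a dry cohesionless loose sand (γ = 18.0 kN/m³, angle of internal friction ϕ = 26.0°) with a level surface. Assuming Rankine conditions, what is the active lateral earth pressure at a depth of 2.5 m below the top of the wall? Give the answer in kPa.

17.6 kPa

K_a = (1 − sin φ)/(1 + sin φ) = 0.3905.
σ_h = K_a γ z = 0.3905 × 18.0 × 2.5 = 17.57 kPa.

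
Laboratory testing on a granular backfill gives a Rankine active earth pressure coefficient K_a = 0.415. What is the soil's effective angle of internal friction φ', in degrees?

K_a = tan²(45° − φ/2) ⇒ 45° − φ/2 = arctan(√0.415) = 32.79°.
φ = 2(45° − 32.79°) = 24.42°.

24.4°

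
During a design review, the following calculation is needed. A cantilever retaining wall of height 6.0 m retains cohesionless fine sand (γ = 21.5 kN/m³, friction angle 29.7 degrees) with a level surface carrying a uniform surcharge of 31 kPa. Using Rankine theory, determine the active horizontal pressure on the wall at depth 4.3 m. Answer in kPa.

K_a = (1 − sin φ)/(1 + sin φ) = 0.3374.
σ_v = γz + q = 21.5 × 4.3 + 31 = 123.5 kPa.
σ_h = K_a σ_v = 0.3374 × 123.5 = 41.65 kPa.

41.6 kPa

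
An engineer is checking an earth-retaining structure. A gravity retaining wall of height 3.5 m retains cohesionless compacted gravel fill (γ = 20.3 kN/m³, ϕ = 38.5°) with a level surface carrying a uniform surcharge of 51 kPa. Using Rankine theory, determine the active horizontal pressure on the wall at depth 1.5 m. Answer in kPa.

K_a = (1 − sin φ)/(1 + sin φ) = 0.2327.
σ_v = γz + q = 20.3 × 1.5 + 51 = 81.45 kPa.
σ_h = K_a σ_v = 0.2327 × 81.45 = 18.95 kPa.

18.9 kPa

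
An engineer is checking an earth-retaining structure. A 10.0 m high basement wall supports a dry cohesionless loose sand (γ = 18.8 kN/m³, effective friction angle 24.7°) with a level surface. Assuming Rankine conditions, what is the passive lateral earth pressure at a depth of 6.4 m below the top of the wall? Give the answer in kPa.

293 kPa

K_p = (1 + sin φ)/(1 − sin φ) = 2.436.
σ_h = K_p γ z = 2.436 × 18.8 × 6.4 = 293.1 kPa.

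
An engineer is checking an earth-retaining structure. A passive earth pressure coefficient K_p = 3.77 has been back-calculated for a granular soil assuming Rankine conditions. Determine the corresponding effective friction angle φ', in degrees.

K_p = (1+sin φ)/(1−sin φ) ⇒ sin φ = (K_p − 1)/(K_p + 1) = 0.5807.
φ = arcsin(0.5807) = 35.50°.

35.5°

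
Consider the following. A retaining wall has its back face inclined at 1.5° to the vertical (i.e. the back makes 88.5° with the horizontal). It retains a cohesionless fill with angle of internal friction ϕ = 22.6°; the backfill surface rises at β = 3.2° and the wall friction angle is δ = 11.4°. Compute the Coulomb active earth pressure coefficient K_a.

0.433

K_a = sin²(α+φ) / [sin²α · sin(α−δ) · (1 + √{sin(φ+δ)sin(φ−β) / (sin(α−δ)sin(α+β))})²].
With α = 88.5°, φ = 22.6°, δ = 11.4°, β = 3.2°: K_a = 0.4329.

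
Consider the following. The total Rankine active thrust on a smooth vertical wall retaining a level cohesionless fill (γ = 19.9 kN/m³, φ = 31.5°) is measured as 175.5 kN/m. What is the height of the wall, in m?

7.50 m

K_a = 0.3136. P_a = ½ K_a γ H² ⇒ H = √(2P_a/(K_a γ)).
H = √(2×175.5/(0.3136×19.9)) = 7.499 m.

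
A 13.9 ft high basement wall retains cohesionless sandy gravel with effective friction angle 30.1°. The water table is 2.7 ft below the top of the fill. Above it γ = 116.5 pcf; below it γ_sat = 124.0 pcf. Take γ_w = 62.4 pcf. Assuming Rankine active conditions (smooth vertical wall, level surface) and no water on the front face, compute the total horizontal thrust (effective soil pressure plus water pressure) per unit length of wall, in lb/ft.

6510 lb/ft

K_a = tan²(45° − φ/2) = 0.3320.
γ' = 124.0 − 62.4 = 61.60 pcf. Depth below WT = 11.2 ft.
σ'_h at WT = K_a γ d_w = 104.4 psf; at base = 104.4 + K_a γ' × 11.2 = 333.5 psf.
P₁ (0–2.7 ft) = ½×104.4×2.7 = 141.0. P₂ (2.7–13.9 ft) = ½(104.4+333.5)×11.2 = 2452.
P_w = ½ γ_w h₂² = 0.5×62.4×11.2² = 3914. Total = 141.0+2452+3914 = 6507 lb/ft.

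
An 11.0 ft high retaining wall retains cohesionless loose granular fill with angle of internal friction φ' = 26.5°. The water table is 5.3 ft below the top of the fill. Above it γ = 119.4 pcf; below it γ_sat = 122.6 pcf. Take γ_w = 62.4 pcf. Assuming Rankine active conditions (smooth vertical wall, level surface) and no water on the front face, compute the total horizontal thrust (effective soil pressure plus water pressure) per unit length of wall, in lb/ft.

3410 lb/ft

K_a = tan²(45° − φ/2) = 0.3829.
γ' = 122.6 − 62.4 = 60.20 pcf. Depth below WT = 5.7 ft.
σ'_h at WT = K_a γ d_w = 242.3 psf; at base = 242.3 + K_a γ' × 5.7 = 373.7 psf.
P₁ (0–5.3 ft) = ½×242.3×5.3 = 642.2. P₂ (5.3–11.0 ft) = ½(242.3+373.7)×5.7 = 1756.
P_w = ½ γ_w h₂² = 0.5×62.4×5.7² = 1014. Total = 642.2+1756+1014 = 3412 lb/ft.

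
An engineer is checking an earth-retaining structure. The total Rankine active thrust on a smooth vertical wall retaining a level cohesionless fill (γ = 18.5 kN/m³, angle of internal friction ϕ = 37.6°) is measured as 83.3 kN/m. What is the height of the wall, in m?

K_a = 0.2421. P_a = ½ K_a γ H² ⇒ H = √(2P_a/(K_a γ)).
H = √(2×83.3/(0.2421×18.5)) = 6.099 m.

6.10 m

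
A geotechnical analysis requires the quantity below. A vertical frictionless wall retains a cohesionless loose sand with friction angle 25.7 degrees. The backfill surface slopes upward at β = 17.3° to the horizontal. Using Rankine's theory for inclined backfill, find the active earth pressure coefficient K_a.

0.480

K_a = cos β · (cos β − √(cos²β − cos²φ)) / (cos β + √(cos²β − cos²φ)).
cos β = 0.9548, cos φ = 0.9011, √(cos²β − cos²φ) = 0.3156.
K_a = 0.9548 × (0.9548 − 0.3156)/(0.9548 + 0.3156) = 0.4803.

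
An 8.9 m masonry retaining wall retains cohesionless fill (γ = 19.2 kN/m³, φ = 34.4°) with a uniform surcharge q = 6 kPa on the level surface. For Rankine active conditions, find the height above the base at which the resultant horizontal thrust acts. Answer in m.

3.06 m

K_a = 0.2780.
Triangular part P₁ = ½K_aγH² = 211.4 at H/3 = 2.967 m; rectangular part P₂ = K_a q H = 14.84 at H/2 = 4.450 m.
ȳ = (P₁·2.967 + P₂·4.450)/(P₁+P₂) = 3.064 m.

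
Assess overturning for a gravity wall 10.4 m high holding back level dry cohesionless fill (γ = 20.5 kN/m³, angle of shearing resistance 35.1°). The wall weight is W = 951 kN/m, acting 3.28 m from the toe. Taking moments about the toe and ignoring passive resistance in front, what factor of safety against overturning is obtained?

3.01

K_a = tan²(45° − 35.1°/2) = 0.2698.
P_a = ½K_aγH² = 0.5×0.2698×20.5×10.4² = 299.2 kN/m, acting at H/3 = 3.467 m above the base.
Overturning moment M_o = P_a × H/3 = 299.2 × 3.467 = 1037.
Resisting moment M_r = W × 3.28 = 951 × 3.28 = 3119.
FS_overturning = M_r/M_o = 3119/1037 = 3.008.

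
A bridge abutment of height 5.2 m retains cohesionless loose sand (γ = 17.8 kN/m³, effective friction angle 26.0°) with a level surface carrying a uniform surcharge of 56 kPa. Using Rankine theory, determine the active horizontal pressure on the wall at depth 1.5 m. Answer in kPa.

K_a = (1 − sin φ)/(1 + sin φ) = 0.3905.
σ_v = γz + q = 17.8 × 1.5 + 56 = 82.70 kPa.
σ_h = K_a σ_v = 0.3905 × 82.70 = 32.29 kPa.

32.3 kPa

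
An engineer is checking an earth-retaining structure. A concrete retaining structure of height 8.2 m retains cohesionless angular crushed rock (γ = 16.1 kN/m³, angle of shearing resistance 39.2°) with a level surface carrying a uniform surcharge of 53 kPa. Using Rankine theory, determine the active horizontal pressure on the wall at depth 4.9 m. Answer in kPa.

K_a = (1 − sin φ)/(1 + sin φ) = 0.2255.
σ_v = γz + q = 16.1 × 4.9 + 53 = 131.9 kPa.
σ_h = K_a σ_v = 0.2255 × 131.9 = 29.74 kPa.

29.7 kPa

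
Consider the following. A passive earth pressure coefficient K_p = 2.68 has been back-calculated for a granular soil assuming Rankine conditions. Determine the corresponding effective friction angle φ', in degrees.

27.2°

K_p = (1+sin φ)/(1−sin φ) ⇒ sin φ = (K_p − 1)/(K_p + 1) = 0.4565.
φ = arcsin(0.4565) = 27.16°.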